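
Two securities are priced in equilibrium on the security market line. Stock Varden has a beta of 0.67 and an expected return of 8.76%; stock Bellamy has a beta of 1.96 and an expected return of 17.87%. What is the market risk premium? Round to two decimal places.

Both satisfy E(R) = R_f + β·MRP, so the slope of the SML is
MRP = (17.87% − 8.76%) / (1.96 − 0.67) = 9.11% / 1.29 = 7.0620%

7.06%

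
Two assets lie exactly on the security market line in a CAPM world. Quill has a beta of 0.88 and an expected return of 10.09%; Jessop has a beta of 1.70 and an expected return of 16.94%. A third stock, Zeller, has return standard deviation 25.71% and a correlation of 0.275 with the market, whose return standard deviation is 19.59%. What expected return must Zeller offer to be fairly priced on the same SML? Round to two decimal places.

MRP = (16.94% − 10.09%) / (1.70 − 0.88) = 8.3537%
R_f = 10.09% − 0.88 × 8.3537% = 2.7387%
β_Zeller = ρ·σ_i/σ_m = 0.275 × 25.71 / 19.59 = 0.3609
E(R_Zeller) = R_f + β × MRP = 2.7387% + 0.3609 × 8.3537% = 5.75%

5.75%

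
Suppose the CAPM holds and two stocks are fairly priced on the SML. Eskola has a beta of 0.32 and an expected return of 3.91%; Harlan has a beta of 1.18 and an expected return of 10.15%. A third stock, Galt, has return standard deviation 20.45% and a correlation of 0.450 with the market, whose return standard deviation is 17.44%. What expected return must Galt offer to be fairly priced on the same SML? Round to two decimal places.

5.42%

MRP = (10.15% − 3.91%) / (1.18 − 0.32) = 7.2558%
R_f = 3.91% − 0.32 × 7.2558% = 1.5881%
β_Galt = ρ·σ_i/σ_m = 0.450 × 20.45 / 17.44 = 0.5277
E(R_Galt) = R_f + β × MRP = 1.5881% + 0.5277 × 7.2558% = 5.42%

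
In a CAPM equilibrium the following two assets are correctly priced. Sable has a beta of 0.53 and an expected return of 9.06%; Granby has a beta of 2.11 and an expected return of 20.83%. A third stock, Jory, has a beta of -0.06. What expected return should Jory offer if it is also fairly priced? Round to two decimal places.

MRP (SML slope) = (20.83% − 9.06%) / (2.11 − 0.53) = 11.77% / 1.58 = 7.4494%
R_f (intercept) = 9.06% − 0.53 × 7.4494% = 5.1118%
E(R_Jory) = R_f + β × MRP = 5.1118% + -0.06 × 7.4494% = 4.66%

4.66%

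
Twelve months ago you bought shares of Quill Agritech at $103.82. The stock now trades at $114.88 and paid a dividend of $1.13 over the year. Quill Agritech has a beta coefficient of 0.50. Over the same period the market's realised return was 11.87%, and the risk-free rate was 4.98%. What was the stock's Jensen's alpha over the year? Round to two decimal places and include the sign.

Realised HPR = (P1 + D1 − P0) / P0 = (114.88 + 1.13 − 103.82) / 103.82 = 12.19 / 103.82 = 11.7415%
MRP = 11.87% − 4.98% = 6.89%
CAPM required = R_f + β·MRP = 4.98% + 0.50 × 6.89% = 8.4250%
α = realised − required = 11.7415% − 8.4250% = +3.32%

+3.32%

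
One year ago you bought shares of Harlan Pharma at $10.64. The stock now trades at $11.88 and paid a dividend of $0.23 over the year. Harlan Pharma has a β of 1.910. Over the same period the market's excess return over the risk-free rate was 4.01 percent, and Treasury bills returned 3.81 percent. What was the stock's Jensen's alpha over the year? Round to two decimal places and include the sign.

Realised HPR = (P1 + D1 − P0) / P0 = (11.88 + 0.23 − 10.64) / 10.64 = 1.47 / 10.64 = 13.8158%
CAPM required = R_f + β·MRP = 3.81% + 1.910 × 4.01% = 11.46910%
α = realised − required = 13.8158% − 11.46910% = +2.35%

+2.35%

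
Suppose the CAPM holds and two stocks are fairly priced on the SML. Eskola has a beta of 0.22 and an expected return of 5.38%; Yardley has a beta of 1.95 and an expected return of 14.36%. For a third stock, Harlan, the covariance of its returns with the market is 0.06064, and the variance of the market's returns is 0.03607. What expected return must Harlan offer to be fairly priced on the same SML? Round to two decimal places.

12.96%

MRP = (14.36% − 5.38%) / (1.95 − 0.22) = 5.1908%
R_f = 5.38% − 0.22 × 5.1908% = 4.2380%
β_Harlan = Cov / Var(R_m) = 0.06064 / 0.03607 = 1.6812
E(R_Harlan) = R_f + β × MRP = 4.2380% + 1.6812 × 5.1908% = 12.96%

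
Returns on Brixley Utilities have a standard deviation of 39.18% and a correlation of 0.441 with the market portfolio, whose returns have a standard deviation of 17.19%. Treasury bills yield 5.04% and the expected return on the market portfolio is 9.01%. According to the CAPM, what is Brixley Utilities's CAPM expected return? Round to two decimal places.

9.03%

β = ρ × σ_i / σ_m = 0.441 × 39.18% / 17.19% = 1.0051
MRP = 9.01% − 5.04% = 3.97%
E(R) = 5.04% + 1.0051 × 3.97% = 9.03%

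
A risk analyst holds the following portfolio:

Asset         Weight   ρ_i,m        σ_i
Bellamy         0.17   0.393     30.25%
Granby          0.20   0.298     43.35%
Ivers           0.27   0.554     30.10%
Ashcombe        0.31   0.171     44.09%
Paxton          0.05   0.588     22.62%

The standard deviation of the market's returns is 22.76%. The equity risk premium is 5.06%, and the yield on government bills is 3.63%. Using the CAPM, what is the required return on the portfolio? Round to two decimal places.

β_Bellamy = 0.393 × 30.25% / 22.76% = 0.5223
β_Granby = 0.298 × 43.35% / 22.76% = 0.5676
β_Ivers = 0.554 × 30.10% / 22.76% = 0.7327
β_Ashcombe = 0.171 × 44.09% / 22.76% = 0.3313
β_Paxton = 0.588 × 22.62% / 22.76% = 0.5844
β_P = Σ w_i β_i = 0.17×0.5223 + 0.20×0.5676 + 0.27×0.7327 + 0.31×0.3313 + 0.05×0.5844 = 0.5321
E(R_P) = R_f + β_P × MRP = 3.63% + 0.5321 × 5.06% = 6.32%

6.32%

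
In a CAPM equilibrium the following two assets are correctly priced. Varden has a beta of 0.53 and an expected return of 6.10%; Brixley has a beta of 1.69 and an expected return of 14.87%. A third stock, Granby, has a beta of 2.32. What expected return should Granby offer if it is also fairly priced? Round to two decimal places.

19.63%

MRP (SML slope) = (14.87% − 6.10%) / (1.69 − 0.53) = 8.77% / 1.16 = 7.5603%
R_f (intercept) = 6.10% − 0.53 × 7.5603% = 2.0930%
E(R_Granby) = R_f + β × MRP = 2.0930% + 2.32 × 7.5603% = 19.63%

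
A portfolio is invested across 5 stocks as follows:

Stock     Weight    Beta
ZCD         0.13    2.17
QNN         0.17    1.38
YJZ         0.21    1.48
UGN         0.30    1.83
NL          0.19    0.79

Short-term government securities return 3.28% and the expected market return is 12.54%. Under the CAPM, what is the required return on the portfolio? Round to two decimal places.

β_P = Σ w_i β_i = 0.13×2.17 + 0.17×1.38 + 0.21×1.48 + 0.30×1.83 + 0.19×0.79 = 1.5266
MRP = 12.54% − 3.28% = 9.26%
E(R_P) = R_f + β_P × MRP = 3.28% + 1.5266 × 9.26% = 17.42%

17.42%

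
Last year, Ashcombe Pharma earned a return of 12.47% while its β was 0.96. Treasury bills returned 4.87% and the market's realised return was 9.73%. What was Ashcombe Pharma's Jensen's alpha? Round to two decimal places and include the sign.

Market excess return = 9.73% − 4.87% = 4.86%
CAPM benchmark = R_f + β(R_m − R_f) = 4.87% + 0.96 × 4.86% = 9.5356%
α = actual − benchmark = 12.47% − 9.5356% = +2.93%

+2.93%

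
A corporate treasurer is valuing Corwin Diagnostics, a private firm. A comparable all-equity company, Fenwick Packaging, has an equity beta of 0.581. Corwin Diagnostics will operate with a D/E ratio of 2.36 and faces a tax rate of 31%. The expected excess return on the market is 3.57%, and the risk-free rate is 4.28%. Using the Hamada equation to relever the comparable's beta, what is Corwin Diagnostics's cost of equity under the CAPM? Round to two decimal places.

9.73%

β_L = β_U × [1 + (1 − t)(D/E)] = 0.581 × [1 + (1 − 0.31) × 2.36]
    = 0.581 × [1 + 0.69 × 2.36] = 0.581 × 2.6284 = 1.5271
E(R) = R_f + β_L × MRP = 4.28% + 1.5271 × 3.57% = 9.73%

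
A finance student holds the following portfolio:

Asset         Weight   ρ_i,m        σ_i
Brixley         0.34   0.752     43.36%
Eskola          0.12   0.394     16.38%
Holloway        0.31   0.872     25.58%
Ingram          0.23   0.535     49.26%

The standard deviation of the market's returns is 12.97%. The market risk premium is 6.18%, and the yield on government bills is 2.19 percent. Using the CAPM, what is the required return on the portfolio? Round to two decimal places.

β_Brixley = 0.752 × 43.36% / 12.97% = 2.5140
β_Eskola = 0.394 × 16.38% / 12.97% = 0.4976
β_Holloway = 0.872 × 25.58% / 12.97% = 1.7198
β_Ingram = 0.535 × 49.26% / 12.97% = 2.0319
β_P = Σ w_i β_i = 0.34×2.5140 + 0.12×0.4976 + 0.31×1.7198 + 0.23×2.0319 = 1.9149
E(R_P) = R_f + β_P × MRP = 2.19% + 1.9149 × 6.18% = 14.02%

14.02%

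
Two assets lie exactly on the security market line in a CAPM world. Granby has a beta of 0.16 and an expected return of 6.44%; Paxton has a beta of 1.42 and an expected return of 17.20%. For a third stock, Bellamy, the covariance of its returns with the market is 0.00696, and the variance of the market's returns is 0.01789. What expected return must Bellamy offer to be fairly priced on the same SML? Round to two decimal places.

MRP = (17.20% − 6.44%) / (1.42 − 0.16) = 8.5397%
R_f = 6.44% − 0.16 × 8.5397% = 5.0736%
β_Bellamy = Cov / Var(R_m) = 0.00696 / 0.01789 = 0.3890
E(R_Bellamy) = R_f + β × MRP = 5.0736% + 0.3890 × 8.5397% = 8.40%

8.40%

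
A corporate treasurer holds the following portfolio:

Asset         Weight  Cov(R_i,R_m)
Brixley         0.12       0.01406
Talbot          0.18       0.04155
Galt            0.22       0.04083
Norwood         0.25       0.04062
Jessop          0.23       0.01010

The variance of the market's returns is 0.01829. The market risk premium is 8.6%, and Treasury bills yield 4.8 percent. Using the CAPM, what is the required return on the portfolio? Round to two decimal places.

β_Brixley = 0.01406 / 0.01829 = 0.7687
β_Talbot = 0.04155 / 0.01829 = 2.2717
β_Galt = 0.04083 / 0.01829 = 2.2324
β_Norwood = 0.04062 / 0.01829 = 2.2209
β_Jessop = 0.01010 / 0.01829 = 0.5522
β_P = Σ w_i β_i = 0.12×0.7687 + 0.18×2.2717 + 0.22×2.2324 + 0.25×2.2209 + 0.23×0.5522 = 1.6745
E(R_P) = R_f + β_P × MRP = 4.8% + 1.6745 × 8.6% = 19.20%

19.20%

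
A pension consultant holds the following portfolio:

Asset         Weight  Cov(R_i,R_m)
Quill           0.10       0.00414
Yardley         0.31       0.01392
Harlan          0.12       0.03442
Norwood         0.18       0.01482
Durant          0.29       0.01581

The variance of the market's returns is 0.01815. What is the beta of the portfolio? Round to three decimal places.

0.888

β_Quill = 0.00414 / 0.01815 = 0.2281
β_Yardley = 0.01392 / 0.01815 = 0.7669
β_Harlan = 0.03442 / 0.01815 = 1.8964
β_Norwood = 0.01482 / 0.01815 = 0.8165
β_Durant = 0.01581 / 0.01815 = 0.8711
β_P = Σ w_i β_i = 0.10×0.2281 + 0.31×0.7669 + 0.12×1.8964 + 0.18×0.8165 + 0.29×0.8711 = 0.8877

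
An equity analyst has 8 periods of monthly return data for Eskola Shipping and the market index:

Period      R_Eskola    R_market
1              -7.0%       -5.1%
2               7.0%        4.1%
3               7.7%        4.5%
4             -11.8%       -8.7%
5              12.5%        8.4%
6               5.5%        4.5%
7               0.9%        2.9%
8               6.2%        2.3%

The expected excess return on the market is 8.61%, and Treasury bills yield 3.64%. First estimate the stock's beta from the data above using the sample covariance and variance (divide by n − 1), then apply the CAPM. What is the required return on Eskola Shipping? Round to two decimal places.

Mean R_i = (-7.0 + 7.0 + 7.7 − 11.8 + 12.5 + 5.5 + 0.9 + 6.2) / 8 = 2.6250%
Mean R_m = (-5.1 + 4.1 + 4.5 − 8.7 + 8.4 + 4.5 + 2.9 + 2.3) / 8 = 1.6125%
Σ(R_i − R̄_i)(R_m − R̄_m) = 314.4675  ⇒  Cov = 314.4675 / 7 = 44.9239
Σ(R_m − R̄_m)² = 222.4688  ⇒  Var(R_m) = 222.4688 / 7 = 31.7813
β = Cov / Var(R_m) = 44.9239 / 31.7813 = 1.4135
E(R) = R_f + β × MRP = 3.64% + 1.4135 × 8.61% = 15.81%

15.81%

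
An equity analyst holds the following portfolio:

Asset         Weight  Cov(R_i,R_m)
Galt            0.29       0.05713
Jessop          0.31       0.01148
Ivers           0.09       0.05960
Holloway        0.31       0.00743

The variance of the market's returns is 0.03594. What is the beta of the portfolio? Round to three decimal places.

0.773

β_Galt = 0.05713 / 0.03594 = 1.5896
β_Jessop = 0.01148 / 0.03594 = 0.3194
β_Ivers = 0.05960 / 0.03594 = 1.6583
β_Holloway = 0.00743 / 0.03594 = 0.2067
β_P = Σ w_i β_i = 0.29×1.5896 + 0.31×0.3194 + 0.09×1.6583 + 0.31×0.2067 = 0.7733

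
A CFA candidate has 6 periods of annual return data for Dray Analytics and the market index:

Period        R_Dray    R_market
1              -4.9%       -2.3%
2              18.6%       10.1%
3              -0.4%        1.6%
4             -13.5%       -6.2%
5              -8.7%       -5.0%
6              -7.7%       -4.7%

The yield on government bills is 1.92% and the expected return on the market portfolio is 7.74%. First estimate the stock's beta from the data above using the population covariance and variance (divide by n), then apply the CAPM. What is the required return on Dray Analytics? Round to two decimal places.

Mean R_i = (-4.9 + 18.6 − 0.4 − 13.5 − 8.7 − 7.7) / 6 = -2.7667%
Mean R_m = (-2.3 + 10.1 + 1.6 − 6.2 − 5.0 − 4.7) / 6 = -1.0833%
Σ(R_i − R̄_i)(R_m − R̄_m) = 343.8967  ⇒  Cov = 343.8967 / 6 = 57.3161
Σ(R_m − R̄_m)² = 188.3483  ⇒  Var(R_m) = 188.3483 / 6 = 31.3914
β = Cov / Var(R_m) = 57.3161 / 31.3914 = 1.8259
MRP = 7.74% − 1.92% = 5.82%
E(R) = R_f + β × MRP = 1.92% + 1.8259 × 5.82% = 12.55%

12.55%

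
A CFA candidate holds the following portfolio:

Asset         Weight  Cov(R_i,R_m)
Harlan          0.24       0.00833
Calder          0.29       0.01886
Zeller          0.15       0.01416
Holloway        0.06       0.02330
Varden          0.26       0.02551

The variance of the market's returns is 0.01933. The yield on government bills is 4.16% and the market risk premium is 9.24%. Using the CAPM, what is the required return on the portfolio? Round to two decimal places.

β_Harlan = 0.00833 / 0.01933 = 0.4309
β_Calder = 0.01886 / 0.01933 = 0.9757
β_Zeller = 0.01416 / 0.01933 = 0.7325
β_Holloway = 0.02330 / 0.01933 = 1.2054
β_Varden = 0.02551 / 0.01933 = 1.3197
β_P = Σ w_i β_i = 0.24×0.4309 + 0.29×0.9757 + 0.15×0.7325 + 0.06×1.2054 + 0.26×1.3197 = 0.9117
E(R_P) = R_f + β_P × MRP = 4.16% + 0.9117 × 9.24% = 12.58%

12.58%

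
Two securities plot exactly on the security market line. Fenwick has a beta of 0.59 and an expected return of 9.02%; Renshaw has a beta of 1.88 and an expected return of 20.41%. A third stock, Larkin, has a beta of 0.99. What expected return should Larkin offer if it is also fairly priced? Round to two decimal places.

MRP (SML slope) = (20.41% − 9.02%) / (1.88 − 0.59) = 11.39% / 1.29 = 8.8295%
R_f (intercept) = 9.02% − 0.59 × 8.8295% = 3.8106%
E(R_Larkin) = R_f + β × MRP = 3.8106% + 0.99 × 8.8295% = 12.55%

12.55%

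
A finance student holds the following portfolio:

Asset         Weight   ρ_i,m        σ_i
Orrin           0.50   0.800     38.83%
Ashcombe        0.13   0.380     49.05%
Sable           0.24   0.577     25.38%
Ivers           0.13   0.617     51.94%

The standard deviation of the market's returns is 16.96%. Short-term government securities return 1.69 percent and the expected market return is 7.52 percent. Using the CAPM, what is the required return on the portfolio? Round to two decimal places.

β_Orrin = 0.800 × 38.83% / 16.96% = 1.8316
β_Ashcombe = 0.380 × 49.05% / 16.96% = 1.0990
β_Sable = 0.577 × 25.38% / 16.96% = 0.8635
β_Ivers = 0.617 × 51.94% / 16.96% = 1.8896
β_P = Σ w_i β_i = 0.50×1.8316 + 0.13×1.0990 + 0.24×0.8635 + 0.13×1.8896 = 1.5116
MRP = 7.52% − 1.69% = 5.83%
E(R_P) = R_f + β_P × MRP = 1.69% + 1.5116 × 5.83% = 10.50%

10.50%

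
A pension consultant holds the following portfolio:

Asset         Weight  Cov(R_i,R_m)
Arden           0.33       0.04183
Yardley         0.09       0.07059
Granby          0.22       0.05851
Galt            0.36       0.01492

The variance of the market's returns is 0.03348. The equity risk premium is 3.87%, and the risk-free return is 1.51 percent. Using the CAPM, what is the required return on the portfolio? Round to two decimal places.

β_Arden = 0.04183 / 0.03348 = 1.2494
β_Yardley = 0.07059 / 0.03348 = 2.1084
β_Granby = 0.05851 / 0.03348 = 1.7476
β_Galt = 0.01492 / 0.03348 = 0.4456
β_P = Σ w_i β_i = 0.33×1.2494 + 0.09×2.1084 + 0.22×1.7476 + 0.36×0.4456 = 1.1469
E(R_P) = R_f + β_P × MRP = 1.51% + 1.1469 × 3.87% = 5.95%

5.95%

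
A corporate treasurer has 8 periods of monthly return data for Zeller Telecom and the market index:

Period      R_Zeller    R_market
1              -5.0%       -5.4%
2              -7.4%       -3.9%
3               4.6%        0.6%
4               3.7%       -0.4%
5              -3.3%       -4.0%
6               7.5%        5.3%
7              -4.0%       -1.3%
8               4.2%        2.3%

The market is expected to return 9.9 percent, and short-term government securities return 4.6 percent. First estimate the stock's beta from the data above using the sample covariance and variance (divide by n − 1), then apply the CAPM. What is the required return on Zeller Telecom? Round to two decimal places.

11.96%

Mean R_i = (-5.0 − 7.4 + 4.6 + 3.7 − 3.3 + 7.5 − 4.0 + 4.2) / 8 = 0.0375%
Mean R_m = (-5.4 − 3.9 + 0.6 − 0.4 − 4.0 + 5.3 − 1.3 + 2.3) / 8 = -0.8500%
Σ(R_i − R̄_i)(R_m − R̄_m) = 125.2050  ⇒  Cov = 125.2050 / 7 = 17.8864
Σ(R_m − R̄_m)² = 90.1800  ⇒  Var(R_m) = 90.1800 / 7 = 12.8829
β = Cov / Var(R_m) = 17.8864 / 12.8829 = 1.3884
MRP = 9.9% − 4.6% = 5.30%
E(R) = R_f + β × MRP = 4.6% + 1.3884 × 5.3% = 11.96%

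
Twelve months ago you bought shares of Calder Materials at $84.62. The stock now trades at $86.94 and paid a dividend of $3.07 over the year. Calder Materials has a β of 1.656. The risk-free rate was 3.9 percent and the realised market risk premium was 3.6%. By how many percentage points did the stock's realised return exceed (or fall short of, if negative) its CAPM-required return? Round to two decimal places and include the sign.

-3.49%

Realised HPR = (P1 + D1 − P0) / P0 = (86.94 + 3.07 − 84.62) / 84.62 = 5.39 / 84.62 = 6.3697%
CAPM required = R_f + β·MRP = 3.9% + 1.656 × 3.6% = 9.8616%
α = realised − required = 6.3697% − 9.8616% = -3.49%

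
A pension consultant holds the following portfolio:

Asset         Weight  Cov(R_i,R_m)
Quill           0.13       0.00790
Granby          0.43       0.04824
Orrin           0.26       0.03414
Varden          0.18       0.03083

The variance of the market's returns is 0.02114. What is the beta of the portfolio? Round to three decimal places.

1.712

β_Quill = 0.00790 / 0.02114 = 0.3737
β_Granby = 0.04824 / 0.02114 = 2.2819
β_Orrin = 0.03414 / 0.02114 = 1.6149
β_Varden = 0.03083 / 0.02114 = 1.4584
β_P = Σ w_i β_i = 0.13×0.3737 + 0.43×2.2819 + 0.26×1.6149 + 0.18×1.4584 = 1.7122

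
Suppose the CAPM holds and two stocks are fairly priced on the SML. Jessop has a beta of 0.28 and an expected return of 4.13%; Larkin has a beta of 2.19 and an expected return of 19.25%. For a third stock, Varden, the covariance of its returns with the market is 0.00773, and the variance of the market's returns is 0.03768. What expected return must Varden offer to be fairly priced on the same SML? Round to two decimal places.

MRP = (19.25% − 4.13%) / (2.19 − 0.28) = 7.9162%
R_f = 4.13% − 0.28 × 7.9162% = 1.9135%
β_Varden = Cov / Var(R_m) = 0.00773 / 0.03768 = 0.2051
E(R_Varden) = R_f + β × MRP = 1.9135% + 0.2051 × 7.9162% = 3.54%

3.54%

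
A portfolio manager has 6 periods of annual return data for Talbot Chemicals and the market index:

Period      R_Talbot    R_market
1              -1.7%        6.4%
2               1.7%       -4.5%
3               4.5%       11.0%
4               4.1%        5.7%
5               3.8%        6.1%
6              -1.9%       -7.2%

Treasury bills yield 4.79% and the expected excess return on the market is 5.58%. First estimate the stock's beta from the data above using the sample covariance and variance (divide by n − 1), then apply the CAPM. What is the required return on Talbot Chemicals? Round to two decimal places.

Mean R_i = (-1.7 + 1.7 + 4.5 + 4.1 + 3.8 − 1.9) / 6 = 1.7500%
Mean R_m = (6.4 − 4.5 + 11.0 + 5.7 + 6.1 − 7.2) / 6 = 2.9167%
Σ(R_i − R̄_i)(R_m − R̄_m) = 60.5750  ⇒  Cov = 60.5750 / 5 = 12.1150
Σ(R_m − R̄_m)² = 252.7083  ⇒  Var(R_m) = 252.7083 / 5 = 50.5417
β = Cov / Var(R_m) = 12.1150 / 50.5417 = 0.2397
E(R) = R_f + β × MRP = 4.79% + 0.2397 × 5.58% = 6.13%

6.13%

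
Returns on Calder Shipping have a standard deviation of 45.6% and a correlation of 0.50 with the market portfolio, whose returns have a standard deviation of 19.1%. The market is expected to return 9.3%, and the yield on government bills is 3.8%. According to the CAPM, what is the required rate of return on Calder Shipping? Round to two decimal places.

β = ρ × σ_i / σ_m = 0.50 × 45.6% / 19.1% = 1.1937
MRP = 9.3% − 3.8% = 5.50%
E(R) = 3.8% + 1.1937 × 5.5% = 10.37%

10.37%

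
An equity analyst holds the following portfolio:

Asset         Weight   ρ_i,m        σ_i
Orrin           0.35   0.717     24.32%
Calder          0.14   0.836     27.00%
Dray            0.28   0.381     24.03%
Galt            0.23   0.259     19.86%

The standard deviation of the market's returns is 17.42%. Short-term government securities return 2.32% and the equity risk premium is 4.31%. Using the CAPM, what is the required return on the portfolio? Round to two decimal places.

β_Orrin = 0.717 × 24.32% / 17.42% = 1.0010
β_Calder = 0.836 × 27.00% / 17.42% = 1.2958
β_Dray = 0.381 × 24.03% / 17.42% = 0.5256
β_Galt = 0.259 × 19.86% / 17.42% = 0.2953
β_P = Σ w_i β_i = 0.35×1.0010 + 0.14×1.2958 + 0.28×0.5256 + 0.23×0.2953 = 0.7468
E(R_P) = R_f + β_P × MRP = 2.32% + 0.7468 × 4.31% = 5.54%

5.54%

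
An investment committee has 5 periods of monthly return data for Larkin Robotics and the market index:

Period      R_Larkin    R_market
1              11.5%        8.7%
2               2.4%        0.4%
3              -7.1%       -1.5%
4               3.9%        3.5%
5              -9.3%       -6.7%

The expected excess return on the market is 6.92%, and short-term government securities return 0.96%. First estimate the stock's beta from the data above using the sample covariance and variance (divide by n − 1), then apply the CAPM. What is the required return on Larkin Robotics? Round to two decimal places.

10.78%

Mean R_i = (11.5 + 2.4 − 7.1 + 3.9 − 9.3) / 5 = 0.2800%
Mean R_m = (8.7 + 0.4 − 1.5 + 3.5 − 6.7) / 5 = 0.8800%
Σ(R_i − R̄_i)(R_m − R̄_m) = 186.3880  ⇒  Cov = 186.3880 / 4 = 46.5970
Σ(R_m − R̄_m)² = 131.3680  ⇒  Var(R_m) = 131.3680 / 4 = 32.8420
β = Cov / Var(R_m) = 46.5970 / 32.8420 = 1.4188
E(R) = R_f + β × MRP = 0.96% + 1.4188 × 6.92% = 10.78%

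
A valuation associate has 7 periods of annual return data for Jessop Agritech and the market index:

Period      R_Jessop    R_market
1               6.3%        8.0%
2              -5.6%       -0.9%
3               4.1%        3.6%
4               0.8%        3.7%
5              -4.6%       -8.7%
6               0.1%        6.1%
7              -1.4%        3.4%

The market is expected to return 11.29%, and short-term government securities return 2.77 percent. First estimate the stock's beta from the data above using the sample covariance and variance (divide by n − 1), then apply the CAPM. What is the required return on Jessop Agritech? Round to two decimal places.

Mean R_i = (6.3 − 5.6 + 4.1 + 0.8 − 4.6 + 0.1 − 1.4) / 7 = -0.0429%
Mean R_m = (8.0 − 0.9 + 3.6 + 3.7 − 8.7 + 6.1 + 3.4) / 7 = 2.1714%
Σ(R_i − R̄_i)(R_m − R̄_m) = 109.6814  ⇒  Cov = 109.6814 / 6 = 18.2802
Σ(R_m − R̄_m)² = 182.9143  ⇒  Var(R_m) = 182.9143 / 6 = 30.4857
β = Cov / Var(R_m) = 18.2802 / 30.4857 = 0.5996
MRP = 11.29% − 2.77% = 8.52%
E(R) = R_f + β × MRP = 2.77% + 0.5996 × 8.52% = 7.88%

7.88%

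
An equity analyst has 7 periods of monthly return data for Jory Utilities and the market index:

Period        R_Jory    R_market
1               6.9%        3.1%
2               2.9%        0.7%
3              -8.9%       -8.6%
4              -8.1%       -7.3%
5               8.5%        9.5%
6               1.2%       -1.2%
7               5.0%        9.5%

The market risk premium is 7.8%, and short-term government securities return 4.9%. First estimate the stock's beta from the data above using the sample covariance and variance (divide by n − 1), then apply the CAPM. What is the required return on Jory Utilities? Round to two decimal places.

11.84%

Mean R_i = (6.9 + 2.9 − 8.9 − 8.1 + 8.5 + 1.2 + 5.0) / 7 = 1.0714%
Mean R_m = (3.1 + 0.7 − 8.6 − 7.3 + 9.5 − 1.2 + 9.5) / 7 = 0.8143%
Σ(R_i − R̄_i)(R_m − R̄_m) = 279.7929  ⇒  Cov = 279.7929 / 6 = 46.6322
Σ(R_m − R̄_m)² = 314.6486  ⇒  Var(R_m) = 314.6486 / 6 = 52.4414
β = Cov / Var(R_m) = 46.6322 / 52.4414 = 0.8892
E(R) = R_f + β × MRP = 4.9% + 0.8892 × 7.8% = 11.84%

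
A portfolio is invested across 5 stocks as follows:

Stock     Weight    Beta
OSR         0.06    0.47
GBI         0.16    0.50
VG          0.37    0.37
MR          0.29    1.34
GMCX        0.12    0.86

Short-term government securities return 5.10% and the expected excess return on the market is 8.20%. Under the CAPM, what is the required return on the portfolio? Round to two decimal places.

11.14%

β_P = Σ w_i β_i = 0.06×0.47 + 0.16×0.50 + 0.37×0.37 + 0.29×1.34 + 0.12×0.86 = 0.7369
E(R_P) = R_f + β_P × MRP = 5.10% + 0.7369 × 8.20% = 11.14%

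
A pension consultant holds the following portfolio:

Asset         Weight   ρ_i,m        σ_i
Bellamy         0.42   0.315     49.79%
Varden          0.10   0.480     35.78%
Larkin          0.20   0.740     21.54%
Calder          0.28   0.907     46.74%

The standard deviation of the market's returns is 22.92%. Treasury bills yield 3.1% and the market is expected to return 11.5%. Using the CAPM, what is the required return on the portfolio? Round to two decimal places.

11.66%

β_Bellamy = 0.315 × 49.79% / 22.92% = 0.6843
β_Varden = 0.480 × 35.78% / 22.92% = 0.7493
β_Larkin = 0.740 × 21.54% / 22.92% = 0.6954
β_Calder = 0.907 × 46.74% / 22.92% = 1.8496
β_P = Σ w_i β_i = 0.42×0.6843 + 0.10×0.7493 + 0.20×0.6954 + 0.28×1.8496 = 1.0193
MRP = 11.5% − 3.1% = 8.40%
E(R_P) = R_f + β_P × MRP = 3.1% + 1.0193 × 8.4% = 11.66%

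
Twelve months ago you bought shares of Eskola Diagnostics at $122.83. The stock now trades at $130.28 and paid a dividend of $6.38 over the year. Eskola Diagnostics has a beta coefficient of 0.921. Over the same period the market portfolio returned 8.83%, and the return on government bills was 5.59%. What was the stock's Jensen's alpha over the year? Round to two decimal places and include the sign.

+2.69%

Realised HPR = (P1 + D1 − P0) / P0 = (130.28 + 6.38 − 122.83) / 122.83 = 13.83 / 122.83 = 11.2595%
MRP = 8.83% − 5.59% = 3.24%
CAPM required = R_f + β·MRP = 5.59% + 0.921 × 3.24% = 8.57404%
α = realised − required = 11.2595% − 8.57404% = +2.69%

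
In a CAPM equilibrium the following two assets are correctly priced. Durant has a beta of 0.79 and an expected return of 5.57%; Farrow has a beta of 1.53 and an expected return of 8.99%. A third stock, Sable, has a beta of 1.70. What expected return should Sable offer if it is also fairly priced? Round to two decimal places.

MRP (SML slope) = (8.99% − 5.57%) / (1.53 − 0.79) = 3.42% / 0.74 = 4.6216%
R_f (intercept) = 5.57% − 0.79 × 4.6216% = 1.9189%
E(R_Sable) = R_f + β × MRP = 1.9189% + 1.70 × 4.6216% = 9.78%

9.78%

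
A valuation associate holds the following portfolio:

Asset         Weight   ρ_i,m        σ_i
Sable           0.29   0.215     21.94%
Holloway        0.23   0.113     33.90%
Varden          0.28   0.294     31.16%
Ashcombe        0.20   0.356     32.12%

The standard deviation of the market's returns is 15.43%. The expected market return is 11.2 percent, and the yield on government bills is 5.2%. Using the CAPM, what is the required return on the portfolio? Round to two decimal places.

7.96%

β_Sable = 0.215 × 21.94% / 15.43% = 0.3057
β_Holloway = 0.113 × 33.90% / 15.43% = 0.2483
β_Varden = 0.294 × 31.16% / 15.43% = 0.5937
β_Ashcombe = 0.356 × 32.12% / 15.43% = 0.7411
β_P = Σ w_i β_i = 0.29×0.3057 + 0.23×0.2483 + 0.28×0.5937 + 0.20×0.7411 = 0.4602
MRP = 11.2% − 5.2% = 6.00%
E(R_P) = R_f + β_P × MRP = 5.2% + 0.4602 × 6.0% = 7.96%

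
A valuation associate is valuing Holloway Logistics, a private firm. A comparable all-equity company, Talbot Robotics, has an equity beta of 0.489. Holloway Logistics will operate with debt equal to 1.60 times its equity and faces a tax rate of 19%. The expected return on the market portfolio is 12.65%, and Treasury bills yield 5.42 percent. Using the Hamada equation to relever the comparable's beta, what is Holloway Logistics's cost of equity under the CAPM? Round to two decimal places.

13.54%

β_L = β_U × [1 + (1 − t)(D/E)] = 0.489 × [1 + (1 − 0.19) × 1.60]
    = 0.489 × [1 + 0.81 × 1.60] = 0.489 × 2.2960 = 1.1227
MRP = 12.65% − 5.42% = 7.23%
E(R) = R_f + β_L × MRP = 5.42% + 1.1227 × 7.23% = 13.54%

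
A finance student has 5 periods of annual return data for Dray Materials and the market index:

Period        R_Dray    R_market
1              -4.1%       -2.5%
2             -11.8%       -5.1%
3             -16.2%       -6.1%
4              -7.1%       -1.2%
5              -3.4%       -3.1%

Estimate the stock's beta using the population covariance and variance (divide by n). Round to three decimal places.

Mean R_i = (-4.1 − 11.8 − 16.2 − 7.1 − 3.4) / 5 = -8.5200%
Mean R_m = (-2.5 − 5.1 − 6.1 − 1.2 − 3.1) / 5 = -3.6000%
Σ(R_i − R̄_i)(R_m − R̄_m) = 34.9500  ⇒  Cov = 34.9500 / 5 = 6.9900
Σ(R_m − R̄_m)² = 15.7200  ⇒  Var(R_m) = 15.7200 / 5 = 3.1440
β = Cov / Var(R_m) = 6.9900 / 3.1440 = 2.2233

2.223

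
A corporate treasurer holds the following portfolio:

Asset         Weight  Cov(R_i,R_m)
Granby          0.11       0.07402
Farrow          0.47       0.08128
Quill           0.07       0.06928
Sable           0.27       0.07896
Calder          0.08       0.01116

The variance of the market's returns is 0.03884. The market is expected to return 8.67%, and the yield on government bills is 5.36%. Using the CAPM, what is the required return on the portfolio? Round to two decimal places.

11.62%

β_Granby = 0.07402 / 0.03884 = 1.9058
β_Farrow = 0.08128 / 0.03884 = 2.0927
β_Quill = 0.06928 / 0.03884 = 1.7837
β_Sable = 0.07896 / 0.03884 = 2.0330
β_Calder = 0.01116 / 0.03884 = 0.2873
β_P = Σ w_i β_i = 0.11×1.9058 + 0.47×2.0927 + 0.07×1.7837 + 0.27×2.0330 + 0.08×0.2873 = 1.8900
MRP = 8.67% − 5.36% = 3.31%
E(R_P) = R_f + β_P × MRP = 5.36% + 1.8900 × 3.31% = 11.62%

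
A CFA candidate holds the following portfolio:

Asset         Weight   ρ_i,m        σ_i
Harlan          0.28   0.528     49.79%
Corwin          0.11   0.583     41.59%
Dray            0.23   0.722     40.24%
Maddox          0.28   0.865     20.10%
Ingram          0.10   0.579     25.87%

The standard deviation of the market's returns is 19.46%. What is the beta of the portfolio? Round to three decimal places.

β_Harlan = 0.528 × 49.79% / 19.46% = 1.3509
β_Corwin = 0.583 × 41.59% / 19.46% = 1.2460
β_Dray = 0.722 × 40.24% / 19.46% = 1.4930
β_Maddox = 0.865 × 20.10% / 19.46% = 0.8934
β_Ingram = 0.579 × 25.87% / 19.46% = 0.7697
β_P = Σ w_i β_i = 0.28×1.3509 + 0.11×1.2460 + 0.23×1.4930 + 0.28×0.8934 + 0.10×0.7697 = 1.1858

1.186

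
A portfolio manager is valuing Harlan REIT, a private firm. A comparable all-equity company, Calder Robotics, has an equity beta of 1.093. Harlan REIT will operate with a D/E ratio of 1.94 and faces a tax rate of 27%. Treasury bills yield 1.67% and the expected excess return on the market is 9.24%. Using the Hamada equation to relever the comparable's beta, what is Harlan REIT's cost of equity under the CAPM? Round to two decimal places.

26.07%

β_L = β_U × [1 + (1 − t)(D/E)] = 1.093 × [1 + (1 − 0.27) × 1.94]
    = 1.093 × [1 + 0.73 × 1.94] = 1.093 × 2.4162 = 2.6409
E(R) = R_f + β_L × MRP = 1.67% + 2.6409 × 9.24% = 26.07%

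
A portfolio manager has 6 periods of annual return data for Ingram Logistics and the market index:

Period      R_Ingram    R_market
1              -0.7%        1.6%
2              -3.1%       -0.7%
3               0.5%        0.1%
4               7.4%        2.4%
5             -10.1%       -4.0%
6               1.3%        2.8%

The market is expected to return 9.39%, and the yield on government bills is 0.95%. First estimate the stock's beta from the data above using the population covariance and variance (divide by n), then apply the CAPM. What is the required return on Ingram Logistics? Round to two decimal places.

18.07%

Mean R_i = (-0.7 − 3.1 + 0.5 + 7.4 − 10.1 + 1.3) / 6 = -0.7833%
Mean R_m = (1.6 − 0.7 + 0.1 + 2.4 − 4.0 + 2.8) / 6 = 0.3667%
Σ(R_i − R̄_i)(R_m − R̄_m) = 64.6233  ⇒  Cov = 64.6233 / 6 = 10.7706
Σ(R_m − R̄_m)² = 31.8533  ⇒  Var(R_m) = 31.8533 / 6 = 5.3089
β = Cov / Var(R_m) = 10.7706 / 5.3089 = 2.0288
MRP = 9.39% − 0.95% = 8.44%
E(R) = R_f + β × MRP = 0.95% + 2.0288 × 8.44% = 18.07%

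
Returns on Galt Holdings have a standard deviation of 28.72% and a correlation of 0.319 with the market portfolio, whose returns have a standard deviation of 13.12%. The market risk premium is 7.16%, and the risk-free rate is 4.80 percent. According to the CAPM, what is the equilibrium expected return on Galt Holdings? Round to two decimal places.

9.80%

β = ρ × σ_i / σ_m = 0.319 × 28.72% / 13.12% = 0.6983
E(R) = 4.80% + 0.6983 × 7.16% = 9.80%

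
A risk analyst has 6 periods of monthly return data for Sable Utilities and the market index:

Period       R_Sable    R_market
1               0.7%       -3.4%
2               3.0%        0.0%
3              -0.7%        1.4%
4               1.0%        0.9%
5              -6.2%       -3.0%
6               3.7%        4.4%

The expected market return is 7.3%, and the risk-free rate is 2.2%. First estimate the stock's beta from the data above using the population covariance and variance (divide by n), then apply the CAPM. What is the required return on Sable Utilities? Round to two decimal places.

6.07%

Mean R_i = (0.7 + 3.0 − 0.7 + 1.0 − 6.2 + 3.7) / 6 = 0.2500%
Mean R_m = (-3.4 + 0.0 + 1.4 + 0.9 − 3.0 + 4.4) / 6 = 0.0500%
Σ(R_i − R̄_i)(R_m − R̄_m) = 32.3450  ⇒  Cov = 32.3450 / 6 = 5.3908
Σ(R_m − R̄_m)² = 42.6750  ⇒  Var(R_m) = 42.6750 / 6 = 7.1125
β = Cov / Var(R_m) = 5.3908 / 7.1125 = 0.7579
MRP = 7.3% − 2.2% = 5.10%
E(R) = R_f + β × MRP = 2.2% + 0.7579 × 5.1% = 6.07%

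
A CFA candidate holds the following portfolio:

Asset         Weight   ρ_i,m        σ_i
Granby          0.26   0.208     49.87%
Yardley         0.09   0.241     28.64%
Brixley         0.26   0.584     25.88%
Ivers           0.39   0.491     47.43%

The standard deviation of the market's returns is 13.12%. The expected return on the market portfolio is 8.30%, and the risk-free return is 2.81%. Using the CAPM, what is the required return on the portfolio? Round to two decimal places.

9.64%

β_Granby = 0.208 × 49.87% / 13.12% = 0.7906
β_Yardley = 0.241 × 28.64% / 13.12% = 0.5261
β_Brixley = 0.584 × 25.88% / 13.12% = 1.1520
β_Ivers = 0.491 × 47.43% / 13.12% = 1.7750
β_P = Σ w_i β_i = 0.26×0.7906 + 0.09×0.5261 + 0.26×1.1520 + 0.39×1.7750 = 1.2447
MRP = 8.30% − 2.81% = 5.49%
E(R_P) = R_f + β_P × MRP = 2.81% + 1.2447 × 5.49% = 9.64%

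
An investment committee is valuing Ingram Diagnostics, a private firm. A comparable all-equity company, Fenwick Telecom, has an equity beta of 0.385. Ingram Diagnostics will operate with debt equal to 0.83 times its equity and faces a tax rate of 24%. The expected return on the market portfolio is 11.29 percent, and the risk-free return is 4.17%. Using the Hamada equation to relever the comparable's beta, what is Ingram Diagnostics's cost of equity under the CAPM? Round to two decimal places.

β_L = β_U × [1 + (1 − t)(D/E)] = 0.385 × [1 + (1 − 0.24) × 0.83]
    = 0.385 × [1 + 0.76 × 0.83] = 0.385 × 1.6308 = 0.6279
MRP = 11.29% − 4.17% = 7.12%
E(R) = R_f + β_L × MRP = 4.17% + 0.6279 × 7.12% = 8.64%

8.64%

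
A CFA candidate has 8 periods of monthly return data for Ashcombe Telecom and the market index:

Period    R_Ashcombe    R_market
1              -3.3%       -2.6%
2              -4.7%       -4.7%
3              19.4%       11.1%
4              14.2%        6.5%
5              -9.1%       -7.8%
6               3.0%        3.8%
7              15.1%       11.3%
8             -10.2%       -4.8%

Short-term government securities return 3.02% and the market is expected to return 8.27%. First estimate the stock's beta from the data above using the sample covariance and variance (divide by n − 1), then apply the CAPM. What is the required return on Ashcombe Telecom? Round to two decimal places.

10.91%

Mean R_i = (-3.3 − 4.7 + 19.4 + 14.2 − 9.1 + 3.0 + 15.1 − 10.2) / 8 = 3.0500%
Mean R_m = (-2.6 − 4.7 + 11.1 + 6.5 − 7.8 + 3.8 + 11.3 − 4.8) / 8 = 1.6000%
Σ(R_i − R̄_i)(R_m − R̄_m) = 601.2400  ⇒  Cov = 601.2400 / 7 = 85.8914
Σ(R_m − R̄_m)² = 399.8400  ⇒  Var(R_m) = 399.8400 / 7 = 57.1200
β = Cov / Var(R_m) = 85.8914 / 57.1200 = 1.5037
MRP = 8.27% − 3.02% = 5.25%
E(R) = R_f + β × MRP = 3.02% + 1.5037 × 5.25% = 10.91%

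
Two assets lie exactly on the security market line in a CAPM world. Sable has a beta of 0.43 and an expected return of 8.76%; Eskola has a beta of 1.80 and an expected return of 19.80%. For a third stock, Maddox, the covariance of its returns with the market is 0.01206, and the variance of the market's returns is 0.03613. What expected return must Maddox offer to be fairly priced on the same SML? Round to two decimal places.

MRP = (19.80% − 8.76%) / (1.80 − 0.43) = 8.0584%
R_f = 8.76% − 0.43 × 8.0584% = 5.2949%
β_Maddox = Cov / Var(R_m) = 0.01206 / 0.03613 = 0.3338
E(R_Maddox) = R_f + β × MRP = 5.2949% + 0.3338 × 8.0584% = 7.98%

7.98%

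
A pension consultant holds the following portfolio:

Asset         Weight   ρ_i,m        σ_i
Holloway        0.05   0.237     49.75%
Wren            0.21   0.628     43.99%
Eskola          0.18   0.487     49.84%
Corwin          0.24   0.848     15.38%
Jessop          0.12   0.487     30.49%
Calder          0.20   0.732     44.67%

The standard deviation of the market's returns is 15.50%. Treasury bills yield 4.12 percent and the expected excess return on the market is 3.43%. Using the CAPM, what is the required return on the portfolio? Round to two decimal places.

β_Holloway = 0.237 × 49.75% / 15.50% = 0.7607
β_Wren = 0.628 × 43.99% / 15.50% = 1.7823
β_Eskola = 0.487 × 49.84% / 15.50% = 1.5659
β_Corwin = 0.848 × 15.38% / 15.50% = 0.8414
β_Jessop = 0.487 × 30.49% / 15.50% = 0.9580
β_Calder = 0.732 × 44.67% / 15.50% = 2.1096
β_P = Σ w_i β_i = 0.05×0.7607 + 0.21×1.7823 + 0.18×1.5659 + 0.24×0.8414 + 0.12×0.9580 + 0.20×2.1096 = 1.4330
E(R_P) = R_f + β_P × MRP = 4.12% + 1.4330 × 3.43% = 9.04%

9.04%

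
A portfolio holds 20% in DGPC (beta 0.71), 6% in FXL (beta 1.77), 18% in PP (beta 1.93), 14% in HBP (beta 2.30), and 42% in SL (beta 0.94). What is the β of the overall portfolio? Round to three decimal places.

β_P = Σ w_i β_i = 0.20×0.71 + 0.06×1.77 + 0.18×1.93 + 0.14×2.30 + 0.42×0.94 = 1.3124

1.312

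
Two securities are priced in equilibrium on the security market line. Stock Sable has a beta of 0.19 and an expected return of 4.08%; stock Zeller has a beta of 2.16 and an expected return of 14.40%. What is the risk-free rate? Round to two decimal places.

Both satisfy E(R) = R_f + β·MRP, so the slope of the SML is
MRP = (14.40% − 4.08%) / (2.16 − 0.19) = 10.32% / 1.97 = 5.2386%
R_f = E(R_Sable) − β_Sable·MRP = 4.08% − 0.19 × 5.2386% = 3.0847%

3.08%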